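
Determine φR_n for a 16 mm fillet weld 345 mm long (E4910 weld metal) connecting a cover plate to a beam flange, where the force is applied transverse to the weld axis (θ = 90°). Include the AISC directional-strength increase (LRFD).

E49XX → F_EXX = 490 MPa.
t_e = 0.707 × 16 = 11.31 mm; A_we = 11.31 × 345 = 3903 mm².
Directional factor: 1.0 + 0.5 sin^1.5(90°) = 1.5.
F_nw = 0.6 × 490 × 1.5 = 441 MPa.
φR_n = 0.75 × 441 × 3903 × 10⁻³ = 1291 kN.

φR_n ≈ 1290 kN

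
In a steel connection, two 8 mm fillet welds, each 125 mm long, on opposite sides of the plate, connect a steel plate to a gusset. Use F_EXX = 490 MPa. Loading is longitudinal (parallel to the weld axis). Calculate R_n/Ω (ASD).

R_n/Ω ≈ 208 kN

Effective throat t_e = 0.707 × 8 = 5.656 mm.
Total length L = 250 mm; A_we = 5.656 × 250 = 1414 mm².
F_nw = 0.6 F_EXX = 0.6 × 490 = 294 MPa.
R_n = 294 × 1414 × 10⁻³ = 415.7 kN; R_n/Ω = 415.7/2.0 = 207.9 kN.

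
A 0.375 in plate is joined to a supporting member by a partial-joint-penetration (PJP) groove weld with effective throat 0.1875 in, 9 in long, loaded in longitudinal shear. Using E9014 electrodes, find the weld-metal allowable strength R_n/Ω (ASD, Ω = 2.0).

R_n/Ω ≈ 45.6 kips

E90XX → F_EXX = 90 ksi.
Effective throat (given) t_e = 0.1875 in.
A_we = 0.1875 × 9 = 1.688 in².
F_nw = 0.6 F_EXX = 54 ksi.
R_n/Ω = (54 × 1.688) / 2.0 = 45.56 kips.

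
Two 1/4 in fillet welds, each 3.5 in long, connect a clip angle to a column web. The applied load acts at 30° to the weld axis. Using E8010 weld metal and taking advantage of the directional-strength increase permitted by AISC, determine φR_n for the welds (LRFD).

E80XX → F_EXX = 80 ksi.
t_e = 0.707 × 0.25 = 0.1767 in; A_we = 0.1767 × 7 = 1.237 in².
Directional factor: 1.0 + 0.5 sin^1.5(30°) = 1.177.
F_nw = 0.6 × 80 × 1.177 = 56.49 ksi.
φR_n = 0.75 × 56.49 × 1.237 = 52.41 kips.

φR_n ≈ 52.4 kips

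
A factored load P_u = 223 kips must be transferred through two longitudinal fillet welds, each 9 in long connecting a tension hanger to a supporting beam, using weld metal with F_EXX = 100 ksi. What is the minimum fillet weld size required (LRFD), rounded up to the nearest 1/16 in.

Total weld length L = 18 in.
Required throat t_e = P_u / (φ × 0.6 F_EXX × L) = 223 / (0.75 × 0.6 × 100 × 18) = 0.2753 in.
Required leg w = t_e / 0.707 = 0.3894 in → use 7/16 in.

w = 7/16 in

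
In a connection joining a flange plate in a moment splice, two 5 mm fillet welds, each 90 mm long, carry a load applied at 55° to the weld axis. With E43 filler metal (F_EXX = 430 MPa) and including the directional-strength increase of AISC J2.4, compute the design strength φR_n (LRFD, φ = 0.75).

t_e = 0.707 × 5 = 3.535 mm; A_we = 3.535 × 180 = 636.3 mm².
Directional factor: 1.0 + 0.5 sin^1.5(55°) = 1.371.
F_nw = 0.6 × 430 × 1.371 = 353.6 MPa.
φR_n = 0.75 × 353.6 × 636.3 × 10⁻³ = 168.8 kN.

φR_n ≈ 169 kN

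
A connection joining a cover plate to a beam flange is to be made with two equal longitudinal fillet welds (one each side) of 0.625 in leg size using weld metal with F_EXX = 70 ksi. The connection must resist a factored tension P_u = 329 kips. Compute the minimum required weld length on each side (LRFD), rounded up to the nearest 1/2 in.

L = 12 in on each side

Throat t_e = 0.707 × 0.625 = 0.4419 in.
φr_n = 0.75 × 0.6 × 70 × 0.4419 = 13.92 kips/in.
L_req = P_u / φr_n = 329 / 13.92 = 23.64 in total.
Per side: 23.64 / 2 = 11.82 in.
Round up → use L = 12 in on each side.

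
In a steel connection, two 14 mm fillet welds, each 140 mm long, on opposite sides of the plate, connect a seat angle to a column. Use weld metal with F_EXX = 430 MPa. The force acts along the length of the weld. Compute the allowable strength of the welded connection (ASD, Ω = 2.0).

Effective throat t_e = 0.707 × 14 = 9.898 mm.
Total length L = 280 mm; A_we = 9.898 × 280 = 2771 mm².
F_nw = 0.6 F_EXX = 0.6 × 430 = 258 MPa.
R_n = 258 × 2771 × 10⁻³ = 715 kN; R_n/Ω = 715/2.0 = 357.5 kN.

R_n/Ω ≈ 358 kN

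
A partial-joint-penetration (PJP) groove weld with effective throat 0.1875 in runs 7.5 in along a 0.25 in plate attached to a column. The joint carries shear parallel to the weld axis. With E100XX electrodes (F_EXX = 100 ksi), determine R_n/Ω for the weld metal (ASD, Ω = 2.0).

R_n/Ω ≈ 42.2 kips

Effective throat (given) t_e = 0.1875 in.
A_we = 0.1875 × 7.5 = 1.406 in².
F_nw = 0.6 F_EXX = 60 ksi.
R_n/Ω = (60 × 1.406) / 2.0 = 42.19 kips.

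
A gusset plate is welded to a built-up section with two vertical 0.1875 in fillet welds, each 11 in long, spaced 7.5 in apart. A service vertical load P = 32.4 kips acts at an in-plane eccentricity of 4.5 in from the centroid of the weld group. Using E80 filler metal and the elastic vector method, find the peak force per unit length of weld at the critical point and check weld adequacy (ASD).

f_max ≈ 2.92 kip/in; adequate

E80XX → F_EXX = 80 ksi.
Total weld length L_w = 22 in. Treat welds as unit-width lines.
Polar moment about centroid: J = 2[d³/12 + d(b/2)²] = 2[11³/12 + 11×3.75²] = 531.2 in³.
Direct shear f_v = P/L_w = 32.4 / 22 = 1.473 kip/in (vertical).
Torsion M = P·e = 32.4 × 4.5 = 145.8 kip·in.
Critical point at (x, y) = (3.75, 5.5) from centroid. f_tx = M·y/J = 1.51 kip/in; f_ty = M·x/J = 1.029 kip/in.
Resultant f_max = √[f_tx² + (f_v + f_ty)²] = √[1.51² + (1.473 + 1.029)²] = 2.922 kip/in.
Capacity per unit length: r_n/Ω = (1/2.0) × 0.6 × 80 × (0.707 × 0.1875) = 3.181 kip/in.
2.922 ≤ 3.181 → adequate.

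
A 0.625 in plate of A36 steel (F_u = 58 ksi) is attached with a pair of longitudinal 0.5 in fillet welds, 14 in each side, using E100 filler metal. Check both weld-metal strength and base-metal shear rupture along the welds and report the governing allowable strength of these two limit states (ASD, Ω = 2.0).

R_n/Ω ≈ 297 kip (weld metal governs)

E100XX → F_EXX = 100 ksi.
t_e = 0.707 × 0.5 = 0.3535 in; L = 28 in.
Weld metal: R_n/Ω = (1/2.0) × 0.6 × 100 × 0.3535 × 28 = 296.9 kip.
Base metal (shear rupture): R_n/Ω = (1/2.0) × 0.6 × 58 × 0.625 × 28 = 304.5 kip.
Governing: weld metal.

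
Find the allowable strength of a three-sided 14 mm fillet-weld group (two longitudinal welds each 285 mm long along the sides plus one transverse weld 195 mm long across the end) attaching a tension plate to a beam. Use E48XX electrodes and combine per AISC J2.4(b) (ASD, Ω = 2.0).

R_n/Ω ≈ 1110 kN

E48XX → F_EXX = 480 MPa.
t_e = 0.707 × 14 = 9.898 mm.
R_nwl = 0.6 × 480 × 9.898 × 570 × 10⁻³ = 1625 kN (longitudinal, 2 welds).
R_nwt = 0.6 × 480 × 9.898 × 195 × 10⁻³ = 555.9 kN (transverse, base value).
(i) R_nwl + R_nwt = 2181 kN; (ii) 0.85 R_nwl + 1.5 R_nwt = 2215 kN.
R_n = max = 2215 kN [governs: (ii)]; R_n/Ω = 1107 kN.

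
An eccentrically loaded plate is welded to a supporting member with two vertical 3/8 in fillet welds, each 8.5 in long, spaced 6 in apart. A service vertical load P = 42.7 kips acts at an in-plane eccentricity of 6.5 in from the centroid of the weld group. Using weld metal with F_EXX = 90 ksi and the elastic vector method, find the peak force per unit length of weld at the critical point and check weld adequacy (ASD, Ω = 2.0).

Total weld length L_w = 17 in. Treat welds as unit-width lines.
Polar moment about centroid: J = 2[d³/12 + d(b/2)²] = 2[8.5³/12 + 8.5×3²] = 255.4 in³.
Direct shear f_v = P/L_w = 42.7 / 17 = 2.512 kip/in (vertical).
Torsion M = P·e = 42.7 × 6.5 = 277.55 kip·in.
Critical point at (x, y) = (3, 4.25) from centroid. f_tx = M·y/J = 4.619 kip/in; f_ty = M·x/J = 3.261 kip/in.
Resultant f_max = √[f_tx² + (f_v + f_ty)²] = √[4.619² + (2.512 + 3.261)²] = 7.393 kip/in.
Capacity per unit length: r_n/Ω = (1/2.0) × 0.6 × 90 × (0.707 × 0.375) = 7.158 kip/in.
7.393 > 7.158 → NOT adequate.

f_max ≈ 7.39 kip/in; NOT adequate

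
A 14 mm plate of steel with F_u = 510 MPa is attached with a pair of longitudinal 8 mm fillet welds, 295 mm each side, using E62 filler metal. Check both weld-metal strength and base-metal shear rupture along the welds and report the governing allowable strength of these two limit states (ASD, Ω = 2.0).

R_n/Ω ≈ 621 kN (weld metal governs)

E62XX → F_EXX = 620 MPa.
t_e = 0.707 × 8 = 5.656 mm; L = 590 mm.
Weld metal: R_n/Ω = (1/2.0) × 0.6 × 620 × 5.656 × 590 × 10⁻³ = 620.7 kN.
Base metal (shear rupture): R_n/Ω = (1/2.0) × 0.6 × 510 × 14 × 590 × 10⁻³ = 1264 kN.
Governing: weld metal.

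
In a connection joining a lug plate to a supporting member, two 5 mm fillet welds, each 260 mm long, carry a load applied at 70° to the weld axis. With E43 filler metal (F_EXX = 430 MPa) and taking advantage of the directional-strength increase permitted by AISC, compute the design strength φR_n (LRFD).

t_e = 0.707 × 5 = 3.535 mm; A_we = 3.535 × 520 = 1838 mm².
Directional factor: 1.0 + 0.5 sin^1.5(70°) = 1.455.
F_nw = 0.6 × 430 × 1.455 = 375.5 MPa.
φR_n = 0.75 × 375.5 × 1838 × 10⁻³ = 517.7 kN.

φR_n ≈ 518 kN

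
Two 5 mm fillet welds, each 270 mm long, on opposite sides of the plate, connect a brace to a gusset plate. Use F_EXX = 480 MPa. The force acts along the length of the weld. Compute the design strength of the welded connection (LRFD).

φR_n ≈ 412 kN

Effective throat t_e = 0.707 × 5 = 3.535 mm.
Total length L = 540 mm; A_we = 3.535 × 540 = 1909 mm².
F_nw = 0.6 F_EXX = 0.6 × 480 = 288 MPa.
φR_n = 0.75 × 288 × 1909 × 10⁻³ = 412.3 kN.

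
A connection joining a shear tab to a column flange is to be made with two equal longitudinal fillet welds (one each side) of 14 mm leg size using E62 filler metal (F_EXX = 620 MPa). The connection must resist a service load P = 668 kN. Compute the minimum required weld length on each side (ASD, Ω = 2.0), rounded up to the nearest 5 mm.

L = 185 mm on each side

Throat t_e = 0.707 × 14 = 9.898 mm.
r_n/Ω = (0.6 × 620 × 9.898) / 2.0 = 1841 N/mm = 1.841 kN/mm.
L_req = P / (r_n/Ω) = 668 / 1.841 = 362.8 mm total.
Per side: 362.8 / 2 = 181.4 mm.
Round up → use L = 185 mm on each side.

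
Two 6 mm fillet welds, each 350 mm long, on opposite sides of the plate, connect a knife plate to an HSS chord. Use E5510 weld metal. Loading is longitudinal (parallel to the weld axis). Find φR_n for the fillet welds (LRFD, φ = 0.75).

E55XX → F_EXX = 550 MPa.
Effective throat t_e = 0.707 × 6 = 4.242 mm.
Total length L = 700 mm; A_we = 4.242 × 700 = 2969 mm².
F_nw = 0.6 F_EXX = 0.6 × 550 = 330 MPa.
φR_n = 0.75 × 330 × 2969 × 10⁻³ = 734.9 kN.

φR_n ≈ 735 kN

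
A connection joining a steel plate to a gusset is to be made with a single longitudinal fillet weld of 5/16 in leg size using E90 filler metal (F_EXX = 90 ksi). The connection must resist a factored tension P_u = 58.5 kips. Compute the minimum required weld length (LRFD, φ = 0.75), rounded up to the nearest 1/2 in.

L = 7 in

Throat t_e = 0.707 × 0.3125 = 0.2209 in.
φr_n = 0.75 × 0.6 × 90 × 0.2209 = 8.948 kips/in.
L_req = P_u / φr_n = 58.5 / 8.948 = 6.538 in total.
Round up → use L = 7 in.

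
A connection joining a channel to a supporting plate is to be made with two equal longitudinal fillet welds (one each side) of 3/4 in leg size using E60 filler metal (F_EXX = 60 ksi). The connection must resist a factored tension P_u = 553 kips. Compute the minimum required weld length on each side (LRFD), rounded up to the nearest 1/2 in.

Throat t_e = 0.707 × 0.75 = 0.5302 in.
φr_n = 0.75 × 0.6 × 60 × 0.5302 = 14.32 kips/in.
L_req = P_u / φr_n = 553 / 14.32 = 38.63 in total.
Per side: 38.63 / 2 = 19.31 in.
Round up → use L = 19.5 in on each side.

L = 19.5 in on each side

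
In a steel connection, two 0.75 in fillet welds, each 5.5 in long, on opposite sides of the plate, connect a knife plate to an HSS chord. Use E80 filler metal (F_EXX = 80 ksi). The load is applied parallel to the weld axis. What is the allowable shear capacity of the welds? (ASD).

R_n/Ω ≈ 140 kips

Effective throat t_e = 0.707 × 0.75 = 0.5302 in.
Total length L = 11 in; A_we = 0.5302 × 11 = 5.833 in².
F_nw = 0.6 F_EXX = 0.6 × 80 = 48 ksi.
R_n = 48 × 5.833 = 280 kips; R_n/Ω = 280/2.0 = 140 kips.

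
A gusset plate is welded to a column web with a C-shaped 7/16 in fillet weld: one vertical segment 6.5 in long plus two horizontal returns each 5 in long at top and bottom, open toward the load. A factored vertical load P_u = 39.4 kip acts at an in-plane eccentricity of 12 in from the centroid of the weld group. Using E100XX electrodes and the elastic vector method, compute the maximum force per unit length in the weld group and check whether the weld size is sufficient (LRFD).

f_max ≈ 14.8 kip/in; NOT adequate

E100XX → F_EXX = 100 ksi.
Total weld length L_w = 16.5 in. Treat welds as unit-width lines.
Centroid: x̄ = 2×5×2.5 / 16.5 = 1.515 in from the vertical weld.
Polar moment about centroid: J = I_x + I_y = [6.5³/12 + 2×5×3.25²] + [6.5×1.515² + 2(5³/12 + 5×0.9848²)] = 174 in³.
Direct shear f_v = P/L_w = 39.4 / 16.5 = 2.388 kip/in (vertical).
Torsion M = P·e = 39.4 × 12 = 472.8 kip·in.
Critical point at (x, y) = (3.485, 3.25) from centroid. f_tx = M·y/J = 8.833 kip/in; f_ty = M·x/J = 9.471 kip/in.
Resultant f_max = √[f_tx² + (f_v + f_ty)²] = √[8.833² + (2.388 + 9.471)²] = 14.79 kip/in.
Capacity per unit length: φr_n = 0.75 × 0.6 × 100 × (0.707 × 0.4375) = 13.92 kip/in.
14.79 > 13.92 → NOT adequate.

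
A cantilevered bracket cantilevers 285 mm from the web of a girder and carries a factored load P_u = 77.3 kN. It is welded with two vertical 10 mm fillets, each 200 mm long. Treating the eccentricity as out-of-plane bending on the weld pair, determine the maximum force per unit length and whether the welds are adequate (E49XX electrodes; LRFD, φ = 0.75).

f_max ≈ 1660 N/mm; NOT adequate

E49XX → F_EXX = 490 MPa.
L_w = 2 × 200 = 400 mm; section modulus (unit throat) S = 2 × L²/6 = 13330 mm².
Direct shear f_v = P/L_w = 77.3×10³/400 = 193.2 N/mm.
Moment M = P × e = 77.3×10³ × 285 = 22030000 N·mm; bending f_b = M/S = 1652 N/mm.
f_max = √(f_v² + f_b²) = √(193.2² + 1652²) = 1664 N/mm.
φr_n = 0.75 × 0.6 × 490 × (0.707 × 10) = 1559 N/mm → NOT adequate.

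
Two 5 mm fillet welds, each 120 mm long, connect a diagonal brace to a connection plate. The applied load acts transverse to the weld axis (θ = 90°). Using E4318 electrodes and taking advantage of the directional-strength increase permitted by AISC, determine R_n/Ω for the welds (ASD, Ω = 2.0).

E43XX → F_EXX = 430 MPa.
t_e = 0.707 × 5 = 3.535 mm; A_we = 3.535 × 240 = 848.4 mm².
Directional factor: 1.0 + 0.5 sin^1.5(90°) = 1.5.
F_nw = 0.6 × 430 × 1.5 = 387 MPa.
R_n/Ω = (387 × 848.4) / 2.0 × 10⁻³ = 164.2 kN.

R_n/Ω ≈ 164 kN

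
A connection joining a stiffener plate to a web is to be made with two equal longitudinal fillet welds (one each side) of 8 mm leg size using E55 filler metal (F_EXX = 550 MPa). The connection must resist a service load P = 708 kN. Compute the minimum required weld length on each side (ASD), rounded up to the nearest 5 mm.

Throat t_e = 0.707 × 8 = 5.656 mm.
r_n/Ω = (0.6 × 550 × 5.656) / 2.0 = 933.2 N/mm = 0.9332 kN/mm.
L_req = P / (r_n/Ω) = 708 / 0.9332 = 758.6 mm total.
Per side: 758.6 / 2 = 379.3 mm.
Round up → use L = 380 mm on each side.

L = 380 mm on each side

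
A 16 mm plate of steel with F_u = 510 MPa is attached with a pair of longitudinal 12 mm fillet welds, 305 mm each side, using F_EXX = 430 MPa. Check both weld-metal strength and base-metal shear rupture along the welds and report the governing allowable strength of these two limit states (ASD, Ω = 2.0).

R_n/Ω ≈ 668 kN (weld metal governs)

t_e = 0.707 × 12 = 8.484 mm; L = 610 mm.
Weld metal: R_n/Ω = (1/2.0) × 0.6 × 430 × 8.484 × 610 × 10⁻³ = 667.6 kN.
Base metal (shear rupture): R_n/Ω = (1/2.0) × 0.6 × 510 × 16 × 610 × 10⁻³ = 1493 kN.
Governing: weld metal.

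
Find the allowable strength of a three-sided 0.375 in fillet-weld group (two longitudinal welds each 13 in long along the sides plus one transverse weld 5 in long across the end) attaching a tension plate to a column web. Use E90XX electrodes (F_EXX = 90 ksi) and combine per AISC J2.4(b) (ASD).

R_n/Ω ≈ 222 kip

t_e = 0.707 × 0.375 = 0.2651 in.
R_nwl = 0.6 × 90 × 0.2651 × 26 = 372.2 kip (longitudinal, 2 welds).
R_nwt = 0.6 × 90 × 0.2651 × 5 = 71.58 kip (transverse, base value).
(i) R_nwl + R_nwt = 443.8 kip; (ii) 0.85 R_nwl + 1.5 R_nwt = 423.8 kip.
R_n = max = 443.8 kip [governs: (i)]; R_n/Ω = 221.9 kip.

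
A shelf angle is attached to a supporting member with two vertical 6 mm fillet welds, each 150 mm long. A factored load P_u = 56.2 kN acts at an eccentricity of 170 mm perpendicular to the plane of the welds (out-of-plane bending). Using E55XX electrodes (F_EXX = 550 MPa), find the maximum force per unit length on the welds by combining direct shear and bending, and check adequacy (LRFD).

L_w = 2 × 150 = 300 mm; section modulus (unit throat) S = 2 × L²/6 = 7500 mm².
Direct shear f_v = P/L_w = 56.2×10³/300 = 187.3 N/mm.
Moment M = P × e = 56.2×10³ × 170 = 9554000 N·mm; bending f_b = M/S = 1274 N/mm.
f_max = √(f_v² + f_b²) = √(187.3² + 1274²) = 1288 N/mm.
φr_n = 0.75 × 0.6 × 550 × (0.707 × 6) = 1050 N/mm → NOT adequate.

f_max ≈ 1290 N/mm; NOT adequate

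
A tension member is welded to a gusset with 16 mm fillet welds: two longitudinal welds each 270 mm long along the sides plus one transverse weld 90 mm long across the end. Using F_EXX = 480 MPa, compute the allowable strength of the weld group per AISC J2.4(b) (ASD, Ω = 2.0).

t_e = 0.707 × 16 = 11.31 mm.
R_nwl = 0.6 × 480 × 11.31 × 540 × 10⁻³ = 1759 kN (longitudinal, 2 welds).
R_nwt = 0.6 × 480 × 11.31 × 90 × 10⁻³ = 293.2 kN (transverse, base value).
(i) R_nwl + R_nwt = 2052 kN; (ii) 0.85 R_nwl + 1.5 R_nwt = 1935 kN.
R_n = max = 2052 kN [governs: (i)]; R_n/Ω = 1026 kN.

R_n/Ω ≈ 1030 kN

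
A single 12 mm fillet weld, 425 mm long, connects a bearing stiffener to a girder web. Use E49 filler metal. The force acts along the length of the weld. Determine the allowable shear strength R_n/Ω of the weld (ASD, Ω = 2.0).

E49XX → F_EXX = 490 MPa.
Effective throat t_e = 0.707 × 12 = 8.484 mm.
Total length L = 425 mm; A_we = 8.484 × 425 = 3606 mm².
F_nw = 0.6 F_EXX = 0.6 × 490 = 294 MPa.
R_n = 294 × 3606 × 10⁻³ = 1060 kN; R_n/Ω = 1060/2.0 = 530 kN.

R_n/Ω ≈ 530 kN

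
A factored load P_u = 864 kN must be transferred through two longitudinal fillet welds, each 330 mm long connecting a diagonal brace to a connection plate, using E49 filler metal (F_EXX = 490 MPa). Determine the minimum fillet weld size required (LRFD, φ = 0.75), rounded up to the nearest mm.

w = 9 mm

Total weld length L = 660 mm.
Required throat t_e = P_u / (φ × 0.6 F_EXX × L) = 864 / (0.75 × 0.6 × 490 × 660 × 10⁻³) = 5.937 mm.
Required leg w = t_e / 0.707 = 8.397 mm → use 9 mm.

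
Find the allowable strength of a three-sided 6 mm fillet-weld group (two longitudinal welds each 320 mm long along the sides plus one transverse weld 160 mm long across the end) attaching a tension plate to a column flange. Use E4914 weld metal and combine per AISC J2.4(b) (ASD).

R_n/Ω ≈ 499 kN

E49XX → F_EXX = 490 MPa.
t_e = 0.707 × 6 = 4.242 mm.
R_nwl = 0.6 × 490 × 4.242 × 640 × 10⁻³ = 798.2 kN (longitudinal, 2 welds).
R_nwt = 0.6 × 490 × 4.242 × 160 × 10⁻³ = 199.5 kN (transverse, base value).
(i) R_nwl + R_nwt = 997.7 kN; (ii) 0.85 R_nwl + 1.5 R_nwt = 977.8 kN.
R_n = max = 997.7 kN [governs: (i)]; R_n/Ω = 498.9 kN.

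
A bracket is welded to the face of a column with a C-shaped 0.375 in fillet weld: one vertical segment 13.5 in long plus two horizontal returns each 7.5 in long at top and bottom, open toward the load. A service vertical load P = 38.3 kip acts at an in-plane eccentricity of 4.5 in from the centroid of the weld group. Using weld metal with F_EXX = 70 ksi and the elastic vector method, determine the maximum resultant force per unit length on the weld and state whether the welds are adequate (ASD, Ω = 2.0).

Total weld length L_w = 28.5 in. Treat welds as unit-width lines.
Centroid: x̄ = 2×7.5×3.75 / 28.5 = 1.974 in from the vertical weld.
Polar moment about centroid: J = I_x + I_y = [13.5³/12 + 2×7.5×6.75²] + [13.5×1.974² + 2(7.5³/12 + 7.5×1.776²)] = 1059 in³.
Direct shear f_v = P/L_w = 38.3 / 28.5 = 1.344 kip/in (vertical).
Torsion M = P·e = 38.3 × 4.5 = 172.35 kip·in.
Critical point at (x, y) = (5.526, 6.75) from centroid. f_tx = M·y/J = 1.099 kip/in; f_ty = M·x/J = 0.8997 kip/in.
Resultant f_max = √[f_tx² + (f_v + f_ty)²] = √[1.099² + (1.344 + 0.8997)²] = 2.498 kip/in.
Capacity per unit length: r_n/Ω = (1/2.0) × 0.6 × 70 × (0.707 × 0.375) = 5.568 kip/in.
2.498 ≤ 5.568 → adequate.

f_max ≈ 2.5 kip/in; adequate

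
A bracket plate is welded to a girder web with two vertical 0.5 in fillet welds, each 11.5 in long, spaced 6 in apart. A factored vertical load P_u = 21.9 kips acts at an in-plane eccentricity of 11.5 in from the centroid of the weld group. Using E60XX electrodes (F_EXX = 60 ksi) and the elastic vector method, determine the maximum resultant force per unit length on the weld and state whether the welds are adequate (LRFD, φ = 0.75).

f_max ≈ 4.08 kip/in; adequate

Total weld length L_w = 23 in. Treat welds as unit-width lines.
Polar moment about centroid: J = 2[d³/12 + d(b/2)²] = 2[11.5³/12 + 11.5×3²] = 460.5 in³.
Direct shear f_v = P/L_w = 21.9 / 23 = 0.9522 kip/in (vertical).
Torsion M = P·e = 21.9 × 11.5 = 251.85 kip·in.
Critical point at (x, y) = (3, 5.75) from centroid. f_tx = M·y/J = 3.145 kip/in; f_ty = M·x/J = 1.641 kip/in.
Resultant f_max = √[f_tx² + (f_v + f_ty)²] = √[3.145² + (0.9522 + 1.641)²] = 4.076 kip/in.
Capacity per unit length: φr_n = 0.75 × 0.6 × 60 × (0.707 × 0.5) = 9.544 kip/in.
4.076 ≤ 9.544 → adequate.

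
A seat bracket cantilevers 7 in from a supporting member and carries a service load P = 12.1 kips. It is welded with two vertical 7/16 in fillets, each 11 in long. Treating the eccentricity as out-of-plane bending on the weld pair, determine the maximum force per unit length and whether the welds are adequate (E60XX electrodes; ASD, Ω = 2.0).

E60XX → F_EXX = 60 ksi.
L_w = 2 × 11 = 22 in; section modulus (unit throat) S = 2 × L²/6 = 40.33 in².
Direct shear f_v = P/L_w = 12.1/22 = 0.55 kip/in.
Moment M = P × e = 12.1 × 7 = 84.7 kip·in; bending f_b = M/S = 2.1 kip/in.
f_max = √(f_v² + f_b²) = √(0.55² + 2.1²) = 2.171 kip/in.
r_n/Ω = (1/2.0) × 0.6 × 60 × (0.707 × 0.4375) = 5.568 kip/in → adequate.

f_max ≈ 2.17 kip/in; adequate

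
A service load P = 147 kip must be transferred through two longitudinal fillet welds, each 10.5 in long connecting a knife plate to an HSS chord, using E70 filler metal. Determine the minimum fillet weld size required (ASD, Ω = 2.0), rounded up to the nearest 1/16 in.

E70XX → F_EXX = 70 ksi.
Total weld length L = 21 in.
Required throat t_e = P × Ω / (0.6 F_EXX × L) = 147 × 2.0 / (0.6 × 70 × 21) = 0.3333 in.
Required leg w = t_e / 0.707 = 0.4715 in → use 1/2 in.

w = 1/2 in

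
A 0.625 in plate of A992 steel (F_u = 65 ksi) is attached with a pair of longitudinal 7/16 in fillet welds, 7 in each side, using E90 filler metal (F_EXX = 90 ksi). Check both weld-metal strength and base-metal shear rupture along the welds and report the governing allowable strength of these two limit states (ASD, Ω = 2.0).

R_n/Ω ≈ 117 kip (weld metal governs)

t_e = 0.707 × 0.4375 = 0.3093 in; L = 14 in.
Weld metal: R_n/Ω = (1/2.0) × 0.6 × 90 × 0.3093 × 14 = 116.9 kip.
Base metal (shear rupture): R_n/Ω = (1/2.0) × 0.6 × 65 × 0.625 × 14 = 170.6 kip.
Governing: weld metal.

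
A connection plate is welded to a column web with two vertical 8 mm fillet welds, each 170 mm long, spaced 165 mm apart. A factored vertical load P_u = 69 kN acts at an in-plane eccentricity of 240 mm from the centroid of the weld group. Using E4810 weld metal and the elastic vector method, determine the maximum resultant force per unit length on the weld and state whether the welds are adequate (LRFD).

E48XX → F_EXX = 480 MPa.
Total weld length L_w = 340 mm. Treat welds as unit-width lines.
Polar moment about centroid: J = 2[d³/12 + d(b/2)²] = 2[170³/12 + 170×82.5²] = 3133000 mm³.
Direct shear f_v = P/L_w = 69×10³ / 340 = 202.9 N/mm (vertical).
Torsion M = P·e = 69×10³ × 240 = 16560000 N·mm.
Critical point at (x, y) = (82.5, 85) from centroid. f_tx = M·y/J = 449.3 N/mm; f_ty = M·x/J = 436.1 N/mm.
Resultant f_max = √[f_tx² + (f_v + f_ty)²] = √[449.3² + (202.9 + 436.1)²] = 781.2 N/mm.
Capacity per unit length: φr_n = 0.75 × 0.6 × 480 × (0.707 × 8) = 1222 N/mm.
781.2 ≤ 1222 → adequate.

f_max ≈ 781 N/mm; adequate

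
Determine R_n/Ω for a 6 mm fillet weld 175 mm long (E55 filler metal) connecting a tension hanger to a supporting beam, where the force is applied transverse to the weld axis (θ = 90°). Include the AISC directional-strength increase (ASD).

R_n/Ω ≈ 184 kN

E55XX → F_EXX = 550 MPa.
t_e = 0.707 × 6 = 4.242 mm; A_we = 4.242 × 175 = 742.4 mm².
Directional factor: 1.0 + 0.5 sin^1.5(90°) = 1.5.
F_nw = 0.6 × 550 × 1.5 = 495 MPa.
R_n/Ω = (495 × 742.4) / 2.0 × 10⁻³ = 183.7 kN.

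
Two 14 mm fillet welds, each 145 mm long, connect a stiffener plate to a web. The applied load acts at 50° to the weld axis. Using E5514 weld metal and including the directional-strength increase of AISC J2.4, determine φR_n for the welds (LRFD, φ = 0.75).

E55XX → F_EXX = 550 MPa.
t_e = 0.707 × 14 = 9.898 mm; A_we = 9.898 × 290 = 2870 mm².
Directional factor: 1.0 + 0.5 sin^1.5(50°) = 1.335.
F_nw = 0.6 × 550 × 1.335 = 440.6 MPa.
φR_n = 0.75 × 440.6 × 2870 × 10⁻³ = 948.6 kN.

φR_n ≈ 949 kN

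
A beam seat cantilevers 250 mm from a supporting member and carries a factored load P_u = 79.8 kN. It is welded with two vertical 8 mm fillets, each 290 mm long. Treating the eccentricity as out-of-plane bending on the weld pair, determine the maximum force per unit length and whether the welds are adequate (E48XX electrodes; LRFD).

E48XX → F_EXX = 480 MPa.
L_w = 2 × 290 = 580 mm; section modulus (unit throat) S = 2 × L²/6 = 28030 mm².
Direct shear f_v = P/L_w = 79.8×10³/580 = 137.6 N/mm.
Moment M = P × e = 79.8×10³ × 250 = 19950000 N·mm; bending f_b = M/S = 711.7 N/mm.
f_max = √(f_v² + f_b²) = √(137.6² + 711.7²) = 724.8 N/mm.
φr_n = 0.75 × 0.6 × 480 × (0.707 × 8) = 1222 N/mm → adequate.

f_max ≈ 725 N/mm; adequate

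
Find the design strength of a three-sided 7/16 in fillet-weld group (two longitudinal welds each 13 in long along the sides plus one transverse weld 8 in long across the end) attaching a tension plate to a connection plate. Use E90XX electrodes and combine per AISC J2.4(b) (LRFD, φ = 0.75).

φR_n ≈ 427 kips

E90XX → F_EXX = 90 ksi.
t_e = 0.707 × 0.4375 = 0.3093 in.
R_nwl = 0.6 × 90 × 0.3093 × 26 = 434.3 kips (longitudinal, 2 welds).
R_nwt = 0.6 × 90 × 0.3093 × 8 = 133.6 kips (transverse, base value).
(i) R_nwl + R_nwt = 567.9 kips; (ii) 0.85 R_nwl + 1.5 R_nwt = 569.6 kips.
R_n = max = 569.6 kips [governs: (ii)]; φR_n = 427.2 kips.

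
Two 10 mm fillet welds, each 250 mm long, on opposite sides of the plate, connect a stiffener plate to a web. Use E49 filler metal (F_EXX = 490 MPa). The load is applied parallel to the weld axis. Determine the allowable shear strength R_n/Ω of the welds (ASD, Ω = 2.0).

Effective throat t_e = 0.707 × 10 = 7.07 mm.
Total length L = 500 mm; A_we = 7.07 × 500 = 3535 mm².
F_nw = 0.6 F_EXX = 0.6 × 490 = 294 MPa.
R_n = 294 × 3535 × 10⁻³ = 1039 kN; R_n/Ω = 1039/2.0 = 519.6 kN.

R_n/Ω ≈ 520 kN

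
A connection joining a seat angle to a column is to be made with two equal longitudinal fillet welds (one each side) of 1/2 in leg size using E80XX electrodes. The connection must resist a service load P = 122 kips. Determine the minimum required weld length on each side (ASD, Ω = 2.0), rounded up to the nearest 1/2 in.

L = 7.5 in on each side

E80XX → F_EXX = 80 ksi.
Throat t_e = 0.707 × 0.5 = 0.3535 in.
r_n/Ω = (0.6 × 80 × 0.3535) / 2.0 = 8.484 kip/in.
L_req = P / (r_n/Ω) = 122 / 8.484 = 14.38 in total.
Per side: 14.38 / 2 = 7.19 in.
Round up → use L = 7.5 in on each side.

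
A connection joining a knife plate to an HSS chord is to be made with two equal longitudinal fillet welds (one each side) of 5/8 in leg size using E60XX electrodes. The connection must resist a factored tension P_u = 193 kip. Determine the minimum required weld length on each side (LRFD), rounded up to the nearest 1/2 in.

E60XX → F_EXX = 60 ksi.
Throat t_e = 0.707 × 0.625 = 0.4419 in.
φr_n = 0.75 × 0.6 × 60 × 0.4419 = 11.93 kip/in.
L_req = P_u / φr_n = 193 / 11.93 = 16.18 in total.
Per side: 16.18 / 2 = 8.088 in.
Round up → use L = 8.5 in on each side.

L = 8.5 in on each side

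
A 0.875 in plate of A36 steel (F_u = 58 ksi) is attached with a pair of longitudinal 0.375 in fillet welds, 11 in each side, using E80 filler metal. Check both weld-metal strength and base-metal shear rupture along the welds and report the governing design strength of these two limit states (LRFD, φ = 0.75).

E80XX → F_EXX = 80 ksi.
t_e = 0.707 × 0.375 = 0.2651 in; L = 22 in.
Weld metal: φR_n = 0.75 × 0.6 × 80 × 0.2651 × 22 = 210 kips.
Base metal (shear rupture): φR_n = 0.75 × 0.6 × 58 × 0.875 × 22 = 502.4 kips.
Governing: weld metal.

φR_n ≈ 210 kips (weld metal governs)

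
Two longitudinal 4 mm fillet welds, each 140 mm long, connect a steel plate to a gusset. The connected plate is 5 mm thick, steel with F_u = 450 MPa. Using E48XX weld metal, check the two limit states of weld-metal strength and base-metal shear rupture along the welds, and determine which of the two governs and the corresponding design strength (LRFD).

φR_n ≈ 171 kN (weld metal governs)

E48XX → F_EXX = 480 MPa.
t_e = 0.707 × 4 = 2.828 mm; L = 280 mm.
Weld metal: φR_n = 0.75 × 0.6 × 480 × 2.828 × 280 × 10⁻³ = 171 kN.
Base metal (shear rupture): φR_n = 0.75 × 0.6 × 450 × 5 × 280 × 10⁻³ = 283.5 kN.
Governing: weld metal.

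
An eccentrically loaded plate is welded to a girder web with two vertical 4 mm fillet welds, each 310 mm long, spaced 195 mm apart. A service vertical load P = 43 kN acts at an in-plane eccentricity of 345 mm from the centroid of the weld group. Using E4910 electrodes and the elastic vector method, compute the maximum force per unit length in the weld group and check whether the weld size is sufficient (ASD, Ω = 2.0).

E49XX → F_EXX = 490 MPa.
Total weld length L_w = 620 mm. Treat welds as unit-width lines.
Polar moment about centroid: J = 2[d³/12 + d(b/2)²] = 2[310³/12 + 310×97.5²] = 10860000 mm³.
Direct shear f_v = P/L_w = 43×10³ / 620 = 69.35 N/mm (vertical).
Torsion M = P·e = 43×10³ × 345 = 14835000 N·mm.
Critical point at (x, y) = (97.5, 155) from centroid. f_tx = M·y/J = 211.8 N/mm; f_ty = M·x/J = 133.2 N/mm.
Resultant f_max = √[f_tx² + (f_v + f_ty)²] = √[211.8² + (69.35 + 133.2)²] = 293 N/mm.
Capacity per unit length: r_n/Ω = (1/2.0) × 0.6 × 490 × (0.707 × 4) = 415.7 N/mm.
293 ≤ 415.7 → adequate.

f_max ≈ 293 N/mm; adequate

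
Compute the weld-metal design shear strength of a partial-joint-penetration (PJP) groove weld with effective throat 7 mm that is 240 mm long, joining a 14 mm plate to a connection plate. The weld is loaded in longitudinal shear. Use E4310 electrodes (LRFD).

φR_n ≈ 325 kN

E43XX → F_EXX = 430 MPa.
Effective throat (given) t_e = 7 mm.
A_we = 7 × 240 = 1680 mm².
F_nw = 0.6 F_EXX = 258 MPa.
φR_n = 0.75 × 258 × 1680 × 10⁻³ = 325.1 kN.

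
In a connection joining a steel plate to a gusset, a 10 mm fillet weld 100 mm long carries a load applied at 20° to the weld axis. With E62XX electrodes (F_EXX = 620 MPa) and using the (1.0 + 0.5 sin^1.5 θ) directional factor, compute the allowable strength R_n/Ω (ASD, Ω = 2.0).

t_e = 0.707 × 10 = 7.07 mm; A_we = 7.07 × 100 = 707 mm².
Directional factor: 1.0 + 0.5 sin^1.5(20°) = 1.1.
F_nw = 0.6 × 620 × 1.1 = 409.2 MPa.
R_n/Ω = (409.2 × 707) / 2.0 × 10⁻³ = 144.7 kN.

R_n/Ω ≈ 145 kN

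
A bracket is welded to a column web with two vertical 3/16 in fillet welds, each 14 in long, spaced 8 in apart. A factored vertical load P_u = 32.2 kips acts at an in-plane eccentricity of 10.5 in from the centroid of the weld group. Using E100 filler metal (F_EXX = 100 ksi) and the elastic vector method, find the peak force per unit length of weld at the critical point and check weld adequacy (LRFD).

f_max ≈ 3.72 kip/in; adequate

Total weld length L_w = 28 in. Treat welds as unit-width lines.
Polar moment about centroid: J = 2[d³/12 + d(b/2)²] = 2[14³/12 + 14×4²] = 905.3 in³.
Direct shear f_v = P/L_w = 32.2 / 28 = 1.15 kip/in (vertical).
Torsion M = P·e = 32.2 × 10.5 = 338.1 kip·in.
Critical point at (x, y) = (4, 7) from centroid. f_tx = M·y/J = 2.614 kip/in; f_ty = M·x/J = 1.494 kip/in.
Resultant f_max = √[f_tx² + (f_v + f_ty)²] = √[2.614² + (1.15 + 1.494)²] = 3.718 kip/in.
Capacity per unit length: φr_n = 0.75 × 0.6 × 100 × (0.707 × 0.1875) = 5.965 kip/in.
3.718 ≤ 5.965 → adequate.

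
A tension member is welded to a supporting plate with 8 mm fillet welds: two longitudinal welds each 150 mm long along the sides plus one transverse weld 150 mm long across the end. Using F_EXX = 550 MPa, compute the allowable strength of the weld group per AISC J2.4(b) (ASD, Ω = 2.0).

R_n/Ω ≈ 448 kN

t_e = 0.707 × 8 = 5.656 mm.
R_nwl = 0.6 × 550 × 5.656 × 300 × 10⁻³ = 559.9 kN (longitudinal, 2 welds).
R_nwt = 0.6 × 550 × 5.656 × 150 × 10⁻³ = 280 kN (transverse, base value).
(i) R_nwl + R_nwt = 839.9 kN; (ii) 0.85 R_nwl + 1.5 R_nwt = 895.9 kN.
R_n = max = 895.9 kN [governs: (ii)]; R_n/Ω = 448 kN.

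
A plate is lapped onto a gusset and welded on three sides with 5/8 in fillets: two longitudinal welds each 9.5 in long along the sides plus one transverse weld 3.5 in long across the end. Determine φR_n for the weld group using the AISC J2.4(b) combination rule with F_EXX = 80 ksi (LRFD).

φR_n ≈ 358 kips

t_e = 0.707 × 0.625 = 0.4419 in.
R_nwl = 0.6 × 80 × 0.4419 × 19 = 403 kips (longitudinal, 2 welds).
R_nwt = 0.6 × 80 × 0.4419 × 3.5 = 74.23 kips (transverse, base value).
(i) R_nwl + R_nwt = 477.2 kips; (ii) 0.85 R_nwl + 1.5 R_nwt = 453.9 kips.
R_n = max = 477.2 kips [governs: (i)]; φR_n = 357.9 kips.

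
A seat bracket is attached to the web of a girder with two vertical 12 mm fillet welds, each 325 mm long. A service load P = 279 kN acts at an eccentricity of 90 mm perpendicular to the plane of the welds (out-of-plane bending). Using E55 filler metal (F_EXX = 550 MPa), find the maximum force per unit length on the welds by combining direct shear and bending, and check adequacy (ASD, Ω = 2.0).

L_w = 2 × 325 = 650 mm; section modulus (unit throat) S = 2 × L²/6 = 35210 mm².
Direct shear f_v = P/L_w = 279×10³/650 = 429.2 N/mm.
Moment M = P × e = 279×10³ × 90 = 25110000 N·mm; bending f_b = M/S = 713.2 N/mm.
f_max = √(f_v² + f_b²) = √(429.2² + 713.2²) = 832.4 N/mm.
r_n/Ω = (1/2.0) × 0.6 × 550 × (0.707 × 12) = 1400 N/mm → adequate.

f_max ≈ 832 N/mm; adequate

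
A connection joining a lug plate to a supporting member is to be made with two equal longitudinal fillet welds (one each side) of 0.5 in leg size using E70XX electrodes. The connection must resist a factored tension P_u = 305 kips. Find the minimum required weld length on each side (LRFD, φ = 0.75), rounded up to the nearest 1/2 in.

E70XX → F_EXX = 70 ksi.
Throat t_e = 0.707 × 0.5 = 0.3535 in.
φr_n = 0.75 × 0.6 × 70 × 0.3535 = 11.14 kips/in.
L_req = P_u / φr_n = 305 / 11.14 = 27.39 in total.
Per side: 27.39 / 2 = 13.7 in.
Round up → use L = 14 in on each side.

L = 14 in on each side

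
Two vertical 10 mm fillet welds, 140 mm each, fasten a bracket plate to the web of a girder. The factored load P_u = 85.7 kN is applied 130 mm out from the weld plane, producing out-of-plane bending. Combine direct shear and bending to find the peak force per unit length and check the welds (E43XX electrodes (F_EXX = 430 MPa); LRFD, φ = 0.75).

f_max ≈ 1730 N/mm; NOT adequate

L_w = 2 × 140 = 280 mm; section modulus (unit throat) S = 2 × L²/6 = 6533 mm².
Direct shear f_v = P/L_w = 85.7×10³/280 = 306.1 N/mm.
Moment M = P × e = 85.7×10³ × 130 = 11141000 N·mm; bending f_b = M/S = 1705 N/mm.
f_max = √(f_v² + f_b²) = √(306.1² + 1705²) = 1733 N/mm.
φr_n = 0.75 × 0.6 × 430 × (0.707 × 10) = 1368 N/mm → NOT adequate.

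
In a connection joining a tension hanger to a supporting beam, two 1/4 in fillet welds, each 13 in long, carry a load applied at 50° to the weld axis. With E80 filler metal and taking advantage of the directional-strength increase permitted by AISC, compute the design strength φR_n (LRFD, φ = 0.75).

φR_n ≈ 221 kips

E80XX → F_EXX = 80 ksi.
t_e = 0.707 × 0.25 = 0.1767 in; A_we = 0.1767 × 26 = 4.595 in².
Directional factor: 1.0 + 0.5 sin^1.5(50°) = 1.335.
F_nw = 0.6 × 80 × 1.335 = 64.09 ksi.
φR_n = 0.75 × 64.09 × 4.595 = 220.9 kips.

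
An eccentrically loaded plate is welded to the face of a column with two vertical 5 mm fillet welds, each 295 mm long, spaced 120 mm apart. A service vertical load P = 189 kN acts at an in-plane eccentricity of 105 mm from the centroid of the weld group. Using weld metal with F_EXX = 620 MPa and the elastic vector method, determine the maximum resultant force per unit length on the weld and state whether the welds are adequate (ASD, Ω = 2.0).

Total weld length L_w = 590 mm. Treat welds as unit-width lines.
Polar moment about centroid: J = 2[d³/12 + d(b/2)²] = 2[295³/12 + 295×60²] = 6403000 mm³.
Direct shear f_v = P/L_w = 189×10³ / 590 = 320.3 N/mm (vertical).
Torsion M = P·e = 189×10³ × 105 = 19845000 N·mm.
Critical point at (x, y) = (60, 147.5) from centroid. f_tx = M·y/J = 457.2 N/mm; f_ty = M·x/J = 186 N/mm.
Resultant f_max = √[f_tx² + (f_v + f_ty)²] = √[457.2² + (320.3 + 186)²] = 682.2 N/mm.
Capacity per unit length: r_n/Ω = (1/2.0) × 0.6 × 620 × (0.707 × 5) = 657.5 N/mm.
682.2 > 657.5 → NOT adequate.

f_max ≈ 682 N/mm; NOT adequate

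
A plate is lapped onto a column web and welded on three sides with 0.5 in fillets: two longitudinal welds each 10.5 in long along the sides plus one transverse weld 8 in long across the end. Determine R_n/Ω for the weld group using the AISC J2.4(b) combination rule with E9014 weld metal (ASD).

E90XX → F_EXX = 90 ksi.
t_e = 0.707 × 0.5 = 0.3535 in.
R_nwl = 0.6 × 90 × 0.3535 × 21 = 400.9 kips (longitudinal, 2 welds).
R_nwt = 0.6 × 90 × 0.3535 × 8 = 152.7 kips (transverse, base value).
(i) R_nwl + R_nwt = 553.6 kips; (ii) 0.85 R_nwl + 1.5 R_nwt = 569.8 kips.
R_n = max = 569.8 kips [governs: (ii)]; R_n/Ω = 284.9 kips.

R_n/Ω ≈ 285 kips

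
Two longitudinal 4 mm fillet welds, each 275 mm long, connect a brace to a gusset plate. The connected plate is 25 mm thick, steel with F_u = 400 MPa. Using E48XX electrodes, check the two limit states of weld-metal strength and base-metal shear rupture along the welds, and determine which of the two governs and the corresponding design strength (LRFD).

E48XX → F_EXX = 480 MPa.
t_e = 0.707 × 4 = 2.828 mm; L = 550 mm.
Weld metal: φR_n = 0.75 × 0.6 × 480 × 2.828 × 550 × 10⁻³ = 336 kN.
Base metal (shear rupture): φR_n = 0.75 × 0.6 × 400 × 25 × 550 × 10⁻³ = 2475 kN.
Governing: weld metal.

φR_n ≈ 336 kN (weld metal governs)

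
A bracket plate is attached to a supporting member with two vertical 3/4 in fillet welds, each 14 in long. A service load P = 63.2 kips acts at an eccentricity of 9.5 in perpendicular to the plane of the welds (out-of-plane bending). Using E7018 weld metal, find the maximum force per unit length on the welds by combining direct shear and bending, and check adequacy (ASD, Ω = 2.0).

E70XX → F_EXX = 70 ksi.
L_w = 2 × 14 = 28 in; section modulus (unit throat) S = 2 × L²/6 = 65.33 in².
Direct shear f_v = P/L_w = 63.2/28 = 2.257 kip/in.
Moment M = P × e = 63.2 × 9.5 = 600.4 kip·in; bending f_b = M/S = 9.19 kip/in.
f_max = √(f_v² + f_b²) = √(2.257² + 9.19²) = 9.463 kip/in.
r_n/Ω = (1/2.0) × 0.6 × 70 × (0.707 × 0.75) = 11.14 kip/in → adequate.

f_max ≈ 9.46 kip/in; adequate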